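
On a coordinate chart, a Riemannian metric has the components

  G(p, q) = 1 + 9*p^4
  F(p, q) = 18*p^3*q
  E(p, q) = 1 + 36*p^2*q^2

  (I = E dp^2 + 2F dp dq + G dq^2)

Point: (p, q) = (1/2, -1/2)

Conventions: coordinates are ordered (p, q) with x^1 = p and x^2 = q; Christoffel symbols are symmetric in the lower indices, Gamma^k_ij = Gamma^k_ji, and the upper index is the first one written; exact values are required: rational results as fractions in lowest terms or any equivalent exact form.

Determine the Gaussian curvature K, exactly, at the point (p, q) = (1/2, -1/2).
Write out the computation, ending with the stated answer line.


E = 13/4, F = -9/8, G = 25/16, EG - F^2 = 61/16 at the point
E_p = 9, E_q = -9, F_p = -27/4, F_q = 9/4, G_p = 9/2, G_q = 0
E_qq = 18, F_pq = 27/2, G_pp = 27
The intrinsic route: Brioschi's K = (det M1 - det M2)/(EG - F^2)^2.
M1 = [[-E_qq/2 + F_pq - G_pp/2, E_p/2, F_p - E_q/2], [F_q - G_p/2, E, F], [G_q/2, F, G]] = [[-9, 9/2, -9/4], [0, 13/4, -9/8], [0, -9/8, 25/16]]; det M1 = -549/16
M2 = [[0, E_q/2, G_p/2], [E_q/2, E, F], [G_p/2, F, G]] = [[0, -9/2, 9/4], [-9/2, 13/4, -9/8], [9/4, -9/8, 25/16]]; det M2 = -405/16
det M1 - det M2 = -9; K = -9 / (61/16)^2 = -2304/3721

Answer: K = -2304/3721


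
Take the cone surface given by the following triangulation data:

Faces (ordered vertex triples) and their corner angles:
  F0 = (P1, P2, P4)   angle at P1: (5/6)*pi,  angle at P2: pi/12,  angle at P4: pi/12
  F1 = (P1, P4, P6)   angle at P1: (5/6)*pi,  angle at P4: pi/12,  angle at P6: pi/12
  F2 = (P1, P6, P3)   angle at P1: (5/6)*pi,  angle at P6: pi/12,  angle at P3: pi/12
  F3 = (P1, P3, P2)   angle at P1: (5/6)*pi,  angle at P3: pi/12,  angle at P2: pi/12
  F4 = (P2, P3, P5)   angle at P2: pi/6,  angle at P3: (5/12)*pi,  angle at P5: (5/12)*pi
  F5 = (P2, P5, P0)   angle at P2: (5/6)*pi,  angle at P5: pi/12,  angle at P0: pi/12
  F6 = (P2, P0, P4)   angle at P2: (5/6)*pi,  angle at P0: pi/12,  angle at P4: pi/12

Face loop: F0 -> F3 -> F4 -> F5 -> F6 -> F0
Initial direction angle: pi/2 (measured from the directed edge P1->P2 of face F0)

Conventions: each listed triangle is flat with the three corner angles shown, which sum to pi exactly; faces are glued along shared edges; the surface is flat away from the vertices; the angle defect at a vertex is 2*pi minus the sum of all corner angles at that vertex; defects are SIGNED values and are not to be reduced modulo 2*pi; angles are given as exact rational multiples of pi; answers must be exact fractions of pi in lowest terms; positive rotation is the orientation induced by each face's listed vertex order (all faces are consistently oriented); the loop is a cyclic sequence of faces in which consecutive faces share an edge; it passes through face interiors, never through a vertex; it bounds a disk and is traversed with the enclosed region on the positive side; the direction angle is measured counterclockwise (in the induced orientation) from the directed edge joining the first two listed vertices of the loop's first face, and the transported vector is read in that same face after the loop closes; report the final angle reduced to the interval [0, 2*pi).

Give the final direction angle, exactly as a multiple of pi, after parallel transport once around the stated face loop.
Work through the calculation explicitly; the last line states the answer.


enclosed vertex P2: corner angles sum to 2*pi, defect = 2*pi - 2*pi = 0
holonomy = initial angle + sum of enclosed defects (mod 2*pi), positive in the induced orientation
final angle = pi/2 + 0 = pi/2 (mod 2*pi)

Answer: final direction angle = pi/2


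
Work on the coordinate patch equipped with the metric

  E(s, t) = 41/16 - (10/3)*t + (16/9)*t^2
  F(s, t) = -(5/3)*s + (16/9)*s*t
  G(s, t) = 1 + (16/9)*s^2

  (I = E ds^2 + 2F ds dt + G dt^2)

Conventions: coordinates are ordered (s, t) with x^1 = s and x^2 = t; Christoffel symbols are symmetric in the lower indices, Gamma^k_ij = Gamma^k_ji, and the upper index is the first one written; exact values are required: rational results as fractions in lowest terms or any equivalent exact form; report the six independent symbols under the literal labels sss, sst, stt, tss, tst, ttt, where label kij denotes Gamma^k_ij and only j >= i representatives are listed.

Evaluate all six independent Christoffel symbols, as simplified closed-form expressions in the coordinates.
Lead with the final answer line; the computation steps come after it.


Answer: Gamma_sss = 0, Gamma_sst = (256*t - 240)/(256*s^2 + 256*t^2 - 480*t + 369), Gamma_stt = 0, Gamma_tss = 0, Gamma_tst = 256*s/(256*s^2 + 256*t^2 - 480*t + 369), Gamma_ttt = 0

E = 41/16 - (10/3)*t + (16/9)*t^2; F = -(5/3)*s + (16/9)*s*t; G = 1 + (16/9)*s^2
Gamma^k_ij = (1/2) g^{kl} (d_i g_jl + d_j g_il - d_l g_ij), with g^inv = (1/(EG-F^2)) [[G, -F], [-F, E]]
first partials: E_s = 0, E_t = -10/3 + (32/9)*t, F_s = -5/3 + (16/9)*t, F_t = (16/9)*s, G_s = (32/9)*s, G_t = 0
D = EG - F^2 = 41/16 - (10/3)*t + (16/9)*t^2 + (16/9)*s^2
expanded: Gamma^s_ss = (G E_s - 2F F_s + F E_t)/(2D), Gamma^s_st = (G E_t - F G_s)/(2D), Gamma^s_tt = (2G F_t - G G_s - F G_t)/(2D), Gamma^t_ss = (2E F_s - E E_t - F E_s)/(2D), Gamma^t_st = (E G_s - F E_t)/(2D), Gamma^t_tt = (E G_t - 2F F_t + F G_s)/(2D); substitute and cancel common factors


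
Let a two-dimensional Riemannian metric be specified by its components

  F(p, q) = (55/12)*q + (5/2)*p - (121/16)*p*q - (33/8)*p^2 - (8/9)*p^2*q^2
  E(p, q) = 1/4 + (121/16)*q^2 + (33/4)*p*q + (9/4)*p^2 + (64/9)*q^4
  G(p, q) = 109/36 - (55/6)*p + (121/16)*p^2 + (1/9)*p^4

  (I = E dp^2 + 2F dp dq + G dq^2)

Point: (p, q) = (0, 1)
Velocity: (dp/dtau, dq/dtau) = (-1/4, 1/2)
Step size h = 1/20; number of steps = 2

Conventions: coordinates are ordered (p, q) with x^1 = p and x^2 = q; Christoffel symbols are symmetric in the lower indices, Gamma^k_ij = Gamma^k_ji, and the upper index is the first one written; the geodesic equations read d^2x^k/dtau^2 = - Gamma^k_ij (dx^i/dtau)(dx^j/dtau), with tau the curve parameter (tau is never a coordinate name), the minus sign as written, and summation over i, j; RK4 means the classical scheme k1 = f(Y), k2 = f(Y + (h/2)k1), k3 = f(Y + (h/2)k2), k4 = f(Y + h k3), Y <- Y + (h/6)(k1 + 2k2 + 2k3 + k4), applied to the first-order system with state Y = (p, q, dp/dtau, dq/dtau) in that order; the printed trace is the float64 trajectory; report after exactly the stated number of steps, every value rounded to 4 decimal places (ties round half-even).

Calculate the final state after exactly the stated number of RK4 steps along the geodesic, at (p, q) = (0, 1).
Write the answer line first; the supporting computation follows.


Answer: p = -0.0238, q = 1.0489, dp/dtau = -0.2257, dq/dtau = 0.4792

f(Y) = (dp/dtau, dq/dtau, -Gamma^p_ij Y'^i Y'^j, -Gamma^q_ij Y'^i Y'^j) with the Gammas evaluated at the stage position; h = 0.050000; intermediate values shown to 6 dp
step 0: p = 0.0000, q = 1.0000, dp/dtau = -0.2500, dq/dtau = 0.5000
step 1:
  k1: at (p, q) = (0.000000, 1.000000), (dp/dtau, dq/dtau) = (-0.250000, 0.500000); Gamma_ppp = 5.605795, Gamma_ppq = 3.596852, Gamma_pqq = 1.147909, Gamma_qpp = -17.352810, Gamma_qpq = -6.958537, Gamma_qqq = -1.737660; k1 = (-0.250000, 0.500000, 0.261874, -0.220669)
  k2: at (p, q) = (-0.006250, 1.012500), (dp/dtau, dq/dtau) = (-0.243453, 0.494483); Gamma_ppp = 5.485659, Gamma_ppq = 3.522790, Gamma_pqq = 1.109454, Gamma_qpp = -17.216827, Gamma_qpq = -6.835950, Gamma_qqq = -1.680224; k2 = (-0.243453, 0.494483, 0.251763, -0.214602)
  k3: at (p, q) = (-0.006086, 1.012362), (dp/dtau, dq/dtau) = (-0.243706, 0.494635); Gamma_ppp = 5.487981, Gamma_ppq = 3.523564, Gamma_pqq = 1.109668, Gamma_qpp = -17.224309, Gamma_qpq = -6.838398, Gamma_qqq = -1.680842; k3 = (-0.243706, 0.494635, 0.252059, -0.214438)
  k4: at (p, q) = (-0.012185, 1.024732), (dp/dtau, dq/dtau) = (-0.237397, 0.489278); Gamma_ppp = 5.373460, Gamma_ppq = 3.452375, Gamma_pqq = 1.072880, Gamma_qpp = -17.100697, Gamma_qpq = -6.721156, Gamma_qqq = -1.626061; k4 = (-0.237397, 0.489278, 0.242335, -0.208349)
  Y <- Y + (h/6)(k1 + 2k2 + 2k3 + k4): p = -0.0122, q = 1.0247, dp/dtau = -0.2374, dq/dtau = 0.4893
step 2:
  k1: at (p, q) = (-0.012181, 1.024729), (dp/dtau, dq/dtau) = (-0.237401, 0.489274); Gamma_ppp = 5.373516, Gamma_ppq = 3.452388, Gamma_pqq = 1.072881, Gamma_qpp = -17.100916, Gamma_qpq = -6.721215, Gamma_qqq = -1.626072; k1 = (-0.237401, 0.489274, 0.242335, -0.208335)
  k2: at (p, q) = (-0.018116, 1.036961), (dp/dtau, dq/dtau) = (-0.231343, 0.484066); Gamma_ppp = 5.264577, Gamma_ppq = 3.384025, Gamma_pqq = 1.037700, Gamma_qpp = -16.989936, Gamma_qpq = -6.609335, Gamma_qqq = -1.573874; k2 = (-0.231343, 0.484066, 0.233010, -0.202212)
  k3: at (p, q) = (-0.017965, 1.036831), (dp/dtau, dq/dtau) = (-0.231576, 0.484219); Gamma_ppp = 5.266630, Gamma_ppq = 3.384723, Gamma_pqq = 1.037897, Gamma_qpp = -16.996548, Gamma_qpq = -6.611515, Gamma_qqq = -1.574424; k3 = (-0.231576, 0.484219, 0.233292, -0.202111)
  k4: at (p, q) = (-0.023760, 1.048940), (dp/dtau, dq/dtau) = (-0.225737, 0.479169); Gamma_ppp = 5.162666, Gamma_ppq = 3.318982, Gamma_pqq = 1.004236, Gamma_qpp = -16.896402, Gamma_qpq = -6.504416, Gamma_qqq = -1.524607; k4 = (-0.225737, 0.479169, 0.224352, -0.196068)
  Y <- Y + (h/6)(k1 + 2k2 + 2k3 + k4): p = -0.0238, q = 1.0489, dp/dtau = -0.2257, dq/dtau = 0.4792


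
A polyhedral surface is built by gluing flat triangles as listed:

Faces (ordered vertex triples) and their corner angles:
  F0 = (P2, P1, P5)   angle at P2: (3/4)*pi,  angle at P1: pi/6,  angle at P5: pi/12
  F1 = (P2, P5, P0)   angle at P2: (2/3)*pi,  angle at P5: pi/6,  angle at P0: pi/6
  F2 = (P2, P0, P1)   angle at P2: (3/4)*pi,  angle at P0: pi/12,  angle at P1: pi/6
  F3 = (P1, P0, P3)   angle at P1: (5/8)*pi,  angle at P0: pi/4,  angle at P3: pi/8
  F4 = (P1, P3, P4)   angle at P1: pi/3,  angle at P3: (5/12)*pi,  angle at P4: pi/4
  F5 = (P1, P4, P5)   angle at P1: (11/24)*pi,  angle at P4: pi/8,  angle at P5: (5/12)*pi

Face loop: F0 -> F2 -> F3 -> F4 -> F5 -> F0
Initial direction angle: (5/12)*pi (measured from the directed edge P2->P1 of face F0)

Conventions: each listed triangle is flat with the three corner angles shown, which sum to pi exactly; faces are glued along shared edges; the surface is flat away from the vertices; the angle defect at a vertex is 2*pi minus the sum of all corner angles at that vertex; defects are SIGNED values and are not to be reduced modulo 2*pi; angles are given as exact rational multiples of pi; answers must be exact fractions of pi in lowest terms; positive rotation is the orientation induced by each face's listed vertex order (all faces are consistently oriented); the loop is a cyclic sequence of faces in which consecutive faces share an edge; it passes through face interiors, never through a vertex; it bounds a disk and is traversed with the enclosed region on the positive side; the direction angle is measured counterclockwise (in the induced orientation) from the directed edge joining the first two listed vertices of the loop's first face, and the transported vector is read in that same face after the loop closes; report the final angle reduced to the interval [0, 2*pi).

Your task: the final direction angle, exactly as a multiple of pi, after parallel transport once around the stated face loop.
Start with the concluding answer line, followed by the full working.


Answer: final direction angle = (2/3)*pi

enclosed vertex P1: corner angles sum to (7/4)*pi, defect = 2*pi - (7/4)*pi = pi/4
transport around the loop rotates by the sum of enclosed defects; add to the initial angle mod 2*pi
final angle = (5/12)*pi + pi/4 = (2/3)*pi (mod 2*pi)


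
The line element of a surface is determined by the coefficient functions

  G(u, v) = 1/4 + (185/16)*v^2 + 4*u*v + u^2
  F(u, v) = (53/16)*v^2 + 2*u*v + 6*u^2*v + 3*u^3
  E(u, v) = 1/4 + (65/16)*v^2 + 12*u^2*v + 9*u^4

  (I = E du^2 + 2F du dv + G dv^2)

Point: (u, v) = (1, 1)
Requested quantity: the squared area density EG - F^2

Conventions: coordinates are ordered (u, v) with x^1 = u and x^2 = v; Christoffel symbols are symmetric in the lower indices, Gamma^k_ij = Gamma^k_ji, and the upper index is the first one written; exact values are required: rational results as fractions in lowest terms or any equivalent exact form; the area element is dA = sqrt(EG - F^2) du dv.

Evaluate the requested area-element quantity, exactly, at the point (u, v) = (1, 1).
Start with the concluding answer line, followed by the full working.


Answer: EG - F^2 = 7063/32

E = 405/16, F = 229/16, G = 269/16; EG - F^2 = 7063/32


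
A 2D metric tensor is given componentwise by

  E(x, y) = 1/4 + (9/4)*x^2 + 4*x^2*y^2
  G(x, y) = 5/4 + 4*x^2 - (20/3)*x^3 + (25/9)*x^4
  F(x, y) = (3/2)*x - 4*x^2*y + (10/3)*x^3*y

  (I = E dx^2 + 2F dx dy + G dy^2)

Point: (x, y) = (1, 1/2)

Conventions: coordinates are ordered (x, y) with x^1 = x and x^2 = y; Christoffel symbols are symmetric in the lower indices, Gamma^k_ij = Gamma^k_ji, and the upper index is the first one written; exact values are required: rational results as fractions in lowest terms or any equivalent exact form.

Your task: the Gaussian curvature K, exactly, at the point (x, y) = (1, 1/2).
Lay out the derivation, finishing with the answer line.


E = 7/2, F = 7/6, G = 49/36, EG - F^2 = 245/72 at the point
E_x = 13/2, E_y = 4, F_x = 5/2, F_y = -2/3, G_x = -8/9, G_y = 0
E_yy = 8, F_xy = 2, G_xx = 4/3
K follows from Brioschi's formula, (det M1 - det M2)/(EG - F^2)^2.
M1 = [[-E_yy/2 + F_xy - G_xx/2, E_x/2, F_x - E_y/2], [F_y - G_x/2, E, F], [G_y/2, F, G]] = [[-8/3, 13/4, 1/2], [-2/9, 7/2, 7/6], [0, 7/6, 49/36]]; det M1 = -5327/648
M2 = [[0, E_y/2, G_x/2], [E_y/2, E, F], [G_x/2, F, G]] = [[0, 2, -4/9], [2, 7/2, 7/6], [-4/9, 7/6, 49/36]]; det M2 = -665/81
det M1 - det M2 = -7/648; K = -7/648 / (245/72)^2 = -8/8575

Answer: K = -8/8575


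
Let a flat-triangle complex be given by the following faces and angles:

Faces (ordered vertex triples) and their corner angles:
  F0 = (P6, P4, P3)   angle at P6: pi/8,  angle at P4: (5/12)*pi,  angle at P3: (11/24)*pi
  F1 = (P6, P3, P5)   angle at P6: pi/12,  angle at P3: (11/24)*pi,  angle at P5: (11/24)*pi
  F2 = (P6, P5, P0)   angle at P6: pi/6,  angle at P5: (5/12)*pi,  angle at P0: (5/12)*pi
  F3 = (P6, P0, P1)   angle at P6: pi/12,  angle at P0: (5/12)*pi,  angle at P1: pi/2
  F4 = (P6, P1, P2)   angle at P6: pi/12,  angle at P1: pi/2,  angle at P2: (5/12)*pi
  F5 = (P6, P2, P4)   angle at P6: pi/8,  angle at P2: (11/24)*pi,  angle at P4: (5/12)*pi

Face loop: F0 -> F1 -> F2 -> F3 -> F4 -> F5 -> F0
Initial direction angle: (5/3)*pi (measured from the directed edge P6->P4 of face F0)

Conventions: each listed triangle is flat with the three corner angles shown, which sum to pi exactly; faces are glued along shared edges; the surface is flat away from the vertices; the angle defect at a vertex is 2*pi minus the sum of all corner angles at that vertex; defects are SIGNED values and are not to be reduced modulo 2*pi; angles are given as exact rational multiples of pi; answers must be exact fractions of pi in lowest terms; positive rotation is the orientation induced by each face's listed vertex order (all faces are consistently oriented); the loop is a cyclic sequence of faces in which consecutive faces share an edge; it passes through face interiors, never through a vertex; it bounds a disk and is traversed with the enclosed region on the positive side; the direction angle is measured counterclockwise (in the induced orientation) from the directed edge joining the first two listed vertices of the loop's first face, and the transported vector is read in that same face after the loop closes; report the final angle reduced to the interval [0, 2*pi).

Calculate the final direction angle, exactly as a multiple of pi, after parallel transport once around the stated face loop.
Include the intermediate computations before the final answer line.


enclosed vertex P6: corner angles sum to (2/3)*pi, defect = 2*pi - (2/3)*pi = (4/3)*pi
holonomy = initial angle + sum of enclosed defects (mod 2*pi), positive in the induced orientation
final angle = (5/3)*pi + (4/3)*pi = pi (mod 2*pi)

Answer: final direction angle = pi


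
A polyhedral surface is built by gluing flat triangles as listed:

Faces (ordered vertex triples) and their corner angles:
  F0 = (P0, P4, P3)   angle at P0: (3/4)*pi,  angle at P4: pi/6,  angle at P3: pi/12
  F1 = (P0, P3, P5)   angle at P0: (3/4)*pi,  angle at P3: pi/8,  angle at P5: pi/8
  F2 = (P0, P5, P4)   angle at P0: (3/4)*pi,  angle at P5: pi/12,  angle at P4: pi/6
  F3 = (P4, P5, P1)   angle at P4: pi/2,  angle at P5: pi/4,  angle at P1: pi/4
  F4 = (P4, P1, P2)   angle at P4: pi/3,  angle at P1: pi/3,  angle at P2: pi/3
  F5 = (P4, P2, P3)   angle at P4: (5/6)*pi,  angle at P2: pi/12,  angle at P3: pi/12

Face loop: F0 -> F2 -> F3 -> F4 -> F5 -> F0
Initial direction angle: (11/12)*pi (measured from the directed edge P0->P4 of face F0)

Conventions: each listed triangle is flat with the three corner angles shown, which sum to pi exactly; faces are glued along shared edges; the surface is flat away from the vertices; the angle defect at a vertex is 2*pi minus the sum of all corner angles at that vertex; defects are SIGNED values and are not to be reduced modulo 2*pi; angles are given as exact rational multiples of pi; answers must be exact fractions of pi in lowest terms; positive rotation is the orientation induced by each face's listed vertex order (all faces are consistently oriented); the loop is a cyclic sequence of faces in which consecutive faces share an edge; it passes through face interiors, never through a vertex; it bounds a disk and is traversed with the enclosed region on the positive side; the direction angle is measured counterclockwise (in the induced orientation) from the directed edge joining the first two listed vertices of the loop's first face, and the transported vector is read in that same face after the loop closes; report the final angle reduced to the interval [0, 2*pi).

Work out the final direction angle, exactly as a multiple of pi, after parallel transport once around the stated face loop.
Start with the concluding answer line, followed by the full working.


Answer: final direction angle = (11/12)*pi

enclosed vertex P4: corner angles sum to 2*pi, defect = 2*pi - 2*pi = 0
summing the enclosed defects onto the initial angle, mod 2*pi in the induced orientation:
final angle = (11/12)*pi + 0 = (11/12)*pi (mod 2*pi)


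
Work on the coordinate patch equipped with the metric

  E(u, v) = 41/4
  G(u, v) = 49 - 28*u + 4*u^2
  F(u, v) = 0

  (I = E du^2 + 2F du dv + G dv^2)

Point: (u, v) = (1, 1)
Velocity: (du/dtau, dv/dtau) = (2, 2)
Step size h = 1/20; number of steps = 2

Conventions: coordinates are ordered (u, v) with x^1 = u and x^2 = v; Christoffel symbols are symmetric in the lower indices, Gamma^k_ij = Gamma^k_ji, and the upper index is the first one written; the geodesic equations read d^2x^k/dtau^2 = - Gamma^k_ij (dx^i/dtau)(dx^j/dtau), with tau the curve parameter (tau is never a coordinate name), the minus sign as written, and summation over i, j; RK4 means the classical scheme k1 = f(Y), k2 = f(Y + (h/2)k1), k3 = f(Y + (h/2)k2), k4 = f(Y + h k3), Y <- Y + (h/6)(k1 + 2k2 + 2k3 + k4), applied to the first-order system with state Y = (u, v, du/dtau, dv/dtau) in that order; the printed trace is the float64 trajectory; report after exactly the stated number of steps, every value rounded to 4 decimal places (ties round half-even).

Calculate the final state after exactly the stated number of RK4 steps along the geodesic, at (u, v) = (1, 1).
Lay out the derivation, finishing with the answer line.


f(Y) = (du/dtau, dv/dtau, -Gamma^u_ij Y'^i Y'^j, -Gamma^v_ij Y'^i Y'^j) with the Gammas evaluated at the stage position; h = 0.050000; intermediate values shown to 6 dp
step 0: u = 1.0000, v = 1.0000, du/dtau = 2.0000, dv/dtau = 2.0000
step 1:
  k1: at (u, v) = (1.000000, 1.000000), (du/dtau, dv/dtau) = (2.000000, 2.000000); Gamma_uuu = 0.000000, Gamma_uuv = 0.000000, Gamma_uvv = 0.975610, Gamma_vuu = 0.000000, Gamma_vuv = -0.400000, Gamma_vvv = 0.000000; k1 = (2.000000, 2.000000, -3.902439, 3.200000)
  k2: at (u, v) = (1.050000, 1.050000), (du/dtau, dv/dtau) = (1.902439, 2.080000); Gamma_uuu = 0.000000, Gamma_uuv = 0.000000, Gamma_uvv = 0.956098, Gamma_vuu = 0.000000, Gamma_vuv = -0.408163, Gamma_vvv = 0.000000; k2 = (1.902439, 2.080000, -4.136460, 3.230264)
  k3: at (u, v) = (1.047561, 1.052000), (du/dtau, dv/dtau) = (1.896588, 2.080757); Gamma_uuu = 0.000000, Gamma_uuv = 0.000000, Gamma_uvv = 0.957049, Gamma_vuu = 0.000000, Gamma_vuv = -0.407757, Gamma_vvv = 0.000000; k3 = (1.896588, 2.080757, -4.143591, 3.218297)
  k4: at (u, v) = (1.094829, 1.104038), (du/dtau, dv/dtau) = (1.792820, 2.160915); Gamma_uuu = 0.000000, Gamma_uuv = 0.000000, Gamma_uvv = 0.938603, Gamma_vuu = 0.000000, Gamma_vuv = -0.415771, Gamma_vvv = 0.000000; k4 = (1.792820, 2.160915, -4.382857, 3.221503)
  Y <- Y + (h/6)(k1 + 2k2 + 2k3 + k4): u = 1.0949, v = 1.1040, du/dtau = 1.7930, dv/dtau = 2.1610
step 2:
  k1: at (u, v) = (1.094924, 1.104020), (du/dtau, dv/dtau) = (1.792955, 2.160989); Gamma_uuu = 0.000000, Gamma_uuv = 0.000000, Gamma_uvv = 0.938566, Gamma_vuu = 0.000000, Gamma_vuv = -0.415787, Gamma_vvv = 0.000000; k1 = (1.792955, 2.160989, -4.382984, 3.221981)
  k2: at (u, v) = (1.139748, 1.158045), (du/dtau, dv/dtau) = (1.683380, 2.241538); Gamma_uuu = 0.000000, Gamma_uuv = 0.000000, Gamma_uvv = 0.921074, Gamma_vuu = 0.000000, Gamma_vuv = -0.423684, Gamma_vvv = 0.000000; k2 = (1.683380, 2.241538, -4.627930, 3.197422)
  k3: at (u, v) = (1.137008, 1.160059), (du/dtau, dv/dtau) = (1.677257, 2.240924); Gamma_uuu = 0.000000, Gamma_uuv = 0.000000, Gamma_uvv = 0.922143, Gamma_vuu = 0.000000, Gamma_vuv = -0.423192, Gamma_vvv = 0.000000; k3 = (1.677257, 2.240924, -4.630763, 3.181226)
  k4: at (u, v) = (1.178787, 1.216066), (du/dtau, dv/dtau) = (1.561417, 2.320050); Gamma_uuu = 0.000000, Gamma_uuv = 0.000000, Gamma_uvv = 0.905839, Gamma_vuu = 0.000000, Gamma_vuv = -0.430809, Gamma_vvv = 0.000000; k4 = (1.561417, 2.320050, -4.875799, 3.121269)
  Y <- Y + (h/6)(k1 + 2k2 + 2k3 + k4): u = 1.1789, v = 1.2161, du/dtau = 1.5615, dv/dtau = 2.3202

Answer: u = 1.1789, v = 1.2161, du/dtau = 1.5615, dv/dtau = 2.3202


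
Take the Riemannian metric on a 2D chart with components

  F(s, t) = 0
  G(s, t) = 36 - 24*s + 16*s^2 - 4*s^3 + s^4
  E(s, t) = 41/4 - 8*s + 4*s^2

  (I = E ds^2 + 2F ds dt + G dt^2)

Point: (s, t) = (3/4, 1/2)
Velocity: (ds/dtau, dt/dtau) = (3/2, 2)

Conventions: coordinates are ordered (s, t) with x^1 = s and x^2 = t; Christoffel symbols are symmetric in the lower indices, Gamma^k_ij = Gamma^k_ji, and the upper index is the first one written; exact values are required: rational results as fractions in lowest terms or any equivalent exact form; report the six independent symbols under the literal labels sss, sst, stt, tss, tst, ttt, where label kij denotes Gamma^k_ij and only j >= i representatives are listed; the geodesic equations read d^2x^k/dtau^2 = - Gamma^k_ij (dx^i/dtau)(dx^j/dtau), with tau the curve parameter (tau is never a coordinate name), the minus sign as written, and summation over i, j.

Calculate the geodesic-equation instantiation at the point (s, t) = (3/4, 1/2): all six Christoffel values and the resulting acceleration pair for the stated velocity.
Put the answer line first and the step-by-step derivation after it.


Answer: Gamma_sss = -2/13, Gamma_sst = 0, Gamma_stt = 81/208, Gamma_tss = 0, Gamma_tst = -8/81, Gamma_ttt = 0; accelerations (d^2s/dtau^2, d^2t/dtau^2) = (-63/52, 16/27)

E = 13/2, F = 0, G = 6561/256 at the point
E_s = -2, E_t = 0, F_s = 0, F_t = 0, G_s = -81/16, G_t = 0
EG - F^2 = 85293/512;  g^inv = (512/85293) * [[6561/256, 0], [0, 13/2]]
first-kind symbols [ij,l] = (1/2)(d_i g_jl + d_j g_il - d_l g_ij): [ss,s] = E_s/2 = -1, [ss,t] = F_s - E_t/2 = 0, [st,s] = E_t/2 = 0, [st,t] = G_s/2 = -81/32, [tt,s] = F_t - G_s/2 = 81/32, [tt,t] = G_t/2 = 0
Gamma^s_ij = (G*[ij,s] - F*[ij,t])/(EG - F^2), Gamma^t_ij = (E*[ij,t] - F*[ij,s])/(EG - F^2)
Gamma_sss = -2/13, Gamma_sst = 0, Gamma_stt = 81/208, Gamma_tss = 0, Gamma_tst = -8/81, Gamma_ttt = 0
d^2s/dtau^2 = -(Gamma_sss*(3/2)^2 + 2*Gamma_sst*(3/2)*(2) + Gamma_stt*(2)^2) = -63/52
d^2t/dtau^2 = -(Gamma_tss*(3/2)^2 + 2*Gamma_tst*(3/2)*(2) + Gamma_ttt*(2)^2) = 16/27


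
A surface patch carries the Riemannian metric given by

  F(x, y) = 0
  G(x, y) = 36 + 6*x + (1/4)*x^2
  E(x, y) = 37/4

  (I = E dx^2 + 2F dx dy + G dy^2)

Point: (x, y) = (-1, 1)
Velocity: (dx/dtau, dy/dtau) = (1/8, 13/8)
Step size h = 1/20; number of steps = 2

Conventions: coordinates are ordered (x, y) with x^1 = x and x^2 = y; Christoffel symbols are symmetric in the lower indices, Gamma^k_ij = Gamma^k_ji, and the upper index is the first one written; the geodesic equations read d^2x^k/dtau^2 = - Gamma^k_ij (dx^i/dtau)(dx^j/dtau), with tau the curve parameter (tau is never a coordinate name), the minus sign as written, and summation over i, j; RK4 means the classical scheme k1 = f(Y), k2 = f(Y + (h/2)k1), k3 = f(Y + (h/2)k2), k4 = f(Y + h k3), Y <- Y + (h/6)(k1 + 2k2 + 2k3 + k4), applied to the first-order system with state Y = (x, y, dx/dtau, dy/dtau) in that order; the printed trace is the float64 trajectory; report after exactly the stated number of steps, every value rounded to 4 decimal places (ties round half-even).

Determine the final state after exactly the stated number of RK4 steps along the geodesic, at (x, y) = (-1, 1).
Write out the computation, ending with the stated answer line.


f(Y) = (dx/dtau, dy/dtau, -Gamma^x_ij Y'^i Y'^j, -Gamma^y_ij Y'^i Y'^j) with the Gammas evaluated at the stage position; h = 0.050000; intermediate values shown to 6 dp
step 0: x = -1.0000, y = 1.0000, dx/dtau = 0.1250, dy/dtau = 1.6250
step 1:
  k1: at (x, y) = (-1.000000, 1.000000), (dx/dtau, dy/dtau) = (0.125000, 1.625000); Gamma_xxx = 0.000000, Gamma_xxy = 0.000000, Gamma_xyy = -0.297297, Gamma_yxx = 0.000000, Gamma_yxy = 0.090909, Gamma_yyy = 0.000000; k1 = (0.125000, 1.625000, 0.785051, -0.036932)
  k2: at (x, y) = (-0.996875, 1.040625), (dx/dtau, dy/dtau) = (0.144626, 1.624077); Gamma_xxx = 0.000000, Gamma_xxy = 0.000000, Gamma_xyy = -0.297382, Gamma_yxx = 0.000000, Gamma_yxy = 0.090883, Gamma_yyy = 0.000000; k2 = (0.144626, 1.624077, 0.784382, -0.042694)
  k3: at (x, y) = (-0.996384, 1.040602), (dx/dtau, dy/dtau) = (0.144610, 1.623933); Gamma_xxx = 0.000000, Gamma_xxy = 0.000000, Gamma_xyy = -0.297395, Gamma_yxx = 0.000000, Gamma_yxy = 0.090879, Gamma_yyy = 0.000000; k3 = (0.144610, 1.623933, 0.784277, -0.042683)
  k4: at (x, y) = (-0.992770, 1.081197), (dx/dtau, dy/dtau) = (0.164214, 1.622866); Gamma_xxx = 0.000000, Gamma_xxy = 0.000000, Gamma_xyy = -0.297493, Gamma_yxx = 0.000000, Gamma_yxy = 0.090849, Gamma_yyy = 0.000000; k4 = (0.164214, 1.622866, 0.783505, -0.048422)
  Y <- Y + (h/6)(k1 + 2k2 + 2k3 + k4): x = -0.9928, y = 1.0812, dx/dtau = 0.1642, dy/dtau = 1.6229
step 2:
  k1: at (x, y) = (-0.992769, 1.081199), (dx/dtau, dy/dtau) = (0.164216, 1.622866); Gamma_xxx = 0.000000, Gamma_xxy = 0.000000, Gamma_xyy = -0.297493, Gamma_yxx = 0.000000, Gamma_yxy = 0.090849, Gamma_yyy = 0.000000; k1 = (0.164216, 1.622866, 0.783505, -0.048423)
  k2: at (x, y) = (-0.988664, 1.121771), (dx/dtau, dy/dtau) = (0.183803, 1.621655); Gamma_xxx = 0.000000, Gamma_xxy = 0.000000, Gamma_xyy = -0.297604, Gamma_yxx = 0.000000, Gamma_yxy = 0.090816, Gamma_yyy = 0.000000; k2 = (0.183803, 1.621655, 0.782628, -0.054138)
  k3: at (x, y) = (-0.988174, 1.121740), (dx/dtau, dy/dtau) = (0.183781, 1.621512); Gamma_xxx = 0.000000, Gamma_xxy = 0.000000, Gamma_xyy = -0.297617, Gamma_yxx = 0.000000, Gamma_yxy = 0.090811, Gamma_yyy = 0.000000; k3 = (0.183781, 1.621512, 0.782525, -0.054124)
  k4: at (x, y) = (-0.983580, 1.162275), (dx/dtau, dy/dtau) = (0.203342, 1.620160); Gamma_xxx = 0.000000, Gamma_xxy = 0.000000, Gamma_xyy = -0.297741, Gamma_yxx = 0.000000, Gamma_yxy = 0.090774, Gamma_yyy = 0.000000; k4 = (0.203342, 1.620160, 0.781546, -0.059810)
  Y <- Y + (h/6)(k1 + 2k2 + 2k3 + k4): x = -0.9836, y = 1.1623, dx/dtau = 0.2033, dy/dtau = 1.6202

Answer: x = -0.9836, y = 1.1623, dx/dtau = 0.2033, dy/dtau = 1.6202


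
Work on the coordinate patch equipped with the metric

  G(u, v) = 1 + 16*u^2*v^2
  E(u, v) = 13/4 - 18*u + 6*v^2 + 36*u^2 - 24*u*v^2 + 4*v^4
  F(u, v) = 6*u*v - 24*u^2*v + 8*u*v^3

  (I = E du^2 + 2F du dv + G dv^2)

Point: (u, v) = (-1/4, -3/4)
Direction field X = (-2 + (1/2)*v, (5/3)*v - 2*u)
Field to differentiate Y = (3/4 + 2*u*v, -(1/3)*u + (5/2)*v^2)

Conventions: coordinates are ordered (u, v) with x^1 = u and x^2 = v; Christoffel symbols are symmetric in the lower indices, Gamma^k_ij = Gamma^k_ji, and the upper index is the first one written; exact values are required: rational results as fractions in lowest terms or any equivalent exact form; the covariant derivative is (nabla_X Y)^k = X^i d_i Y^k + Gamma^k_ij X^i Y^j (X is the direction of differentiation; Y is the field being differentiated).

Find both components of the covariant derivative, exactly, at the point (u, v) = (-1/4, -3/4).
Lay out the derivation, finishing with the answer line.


E = 1153/64, F = 99/32, G = 25/16 at the point
E_u = -99/2, E_v = -99/4, F_u = -135/8, F_v = -51/8, G_u = -9/2, G_v = -3/2
EG - F^2 = 1189/64;  g^inv = (64/1189) * [[25/16, -99/32], [-99/32, 1153/64]]
first-kind symbols [ij,l] = (1/2)(d_i g_jl + d_j g_il - d_l g_ij): [uu,u] = E_u/2 = -99/4, [uu,v] = F_u - E_v/2 = -9/2, [uv,u] = E_v/2 = -99/8, [uv,v] = G_u/2 = -9/4, [vv,u] = F_v - G_u/2 = -33/8, [vv,v] = G_v/2 = -3/4
Gamma^u_ij = (G*[ij,u] - F*[ij,v])/(EG - F^2), Gamma^v_ij = (E*[ij,v] - F*[ij,u])/(EG - F^2)
Gamma_uuu = -1584/1189, Gamma_uuv = -792/1189, Gamma_uvv = -264/1189, Gamma_vuu = -288/1189, Gamma_vuv = -144/1189, Gamma_vvv = -48/1189
X = (-19/8, -3/4), Y = (9/8, 143/96) at the point

Answer: (nabla_X Y)^u = 405729/38048, (nabla_X Y)^v = 68873/14268


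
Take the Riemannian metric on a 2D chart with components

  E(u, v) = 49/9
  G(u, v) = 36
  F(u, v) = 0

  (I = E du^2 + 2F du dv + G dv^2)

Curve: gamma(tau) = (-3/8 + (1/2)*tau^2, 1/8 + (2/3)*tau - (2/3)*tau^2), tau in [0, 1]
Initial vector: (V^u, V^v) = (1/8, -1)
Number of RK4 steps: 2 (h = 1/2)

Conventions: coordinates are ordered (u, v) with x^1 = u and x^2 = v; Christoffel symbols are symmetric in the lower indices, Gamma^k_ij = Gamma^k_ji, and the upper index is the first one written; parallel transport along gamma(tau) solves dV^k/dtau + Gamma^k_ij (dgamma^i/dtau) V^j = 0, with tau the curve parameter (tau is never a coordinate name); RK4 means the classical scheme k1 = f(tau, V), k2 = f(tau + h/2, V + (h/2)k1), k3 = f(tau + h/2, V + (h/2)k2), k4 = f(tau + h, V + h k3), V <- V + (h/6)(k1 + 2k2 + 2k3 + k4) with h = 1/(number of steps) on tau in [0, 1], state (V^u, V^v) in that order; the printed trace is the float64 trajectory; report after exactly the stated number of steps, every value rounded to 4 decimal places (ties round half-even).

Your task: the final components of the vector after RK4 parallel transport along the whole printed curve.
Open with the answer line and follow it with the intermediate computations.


Answer: V^u = 0.1250, V^v = -1.0000

gamma'(tau) = (tau, 2/3 - (4/3)*tau); f(tau, V)^k = -Gamma^k_ij(gamma(tau)) gamma'^i(tau) V^j; h = 1/2; intermediate values shown to 6 dp
curve data and Christoffel symbols at the stage parameters:
  tau = 0.000000: gamma = (-0.375000, 0.125000), gamma' = (0.000000, 0.666667); Gamma_uuu = 0.000000, Gamma_uuv = 0.000000, Gamma_uvv = 0.000000, Gamma_vuu = 0.000000, Gamma_vuv = 0.000000, Gamma_vvv = 0.000000
  tau = 0.250000: gamma = (-0.343750, 0.250000), gamma' = (0.250000, 0.333333); Gamma_uuu = 0.000000, Gamma_uuv = 0.000000, Gamma_uvv = 0.000000, Gamma_vuu = 0.000000, Gamma_vuv = 0.000000, Gamma_vvv = 0.000000
  tau = 0.500000: gamma = (-0.250000, 0.291667), gamma' = (0.500000, 0.000000); Gamma_uuu = 0.000000, Gamma_uuv = 0.000000, Gamma_uvv = 0.000000, Gamma_vuu = 0.000000, Gamma_vuv = 0.000000, Gamma_vvv = 0.000000
  tau = 0.750000: gamma = (-0.093750, 0.250000), gamma' = (0.750000, -0.333333); Gamma_uuu = 0.000000, Gamma_uuv = 0.000000, Gamma_uvv = 0.000000, Gamma_vuu = 0.000000, Gamma_vuv = 0.000000, Gamma_vvv = 0.000000
  tau = 1.000000: gamma = (0.125000, 0.125000), gamma' = (1.000000, -0.666667); Gamma_uuu = 0.000000, Gamma_uuv = 0.000000, Gamma_uvv = 0.000000, Gamma_vuu = 0.000000, Gamma_vuv = 0.000000, Gamma_vvv = 0.000000
step 0: V^u = 0.1250, V^v = -1.0000
step 1: k1 = (0.000000, 0.000000), k2 = (0.000000, 0.000000), k3 = (0.000000, 0.000000), k4 = (0.000000, 0.000000); V <- V + (h/6)(k1 + 2k2 + 2k3 + k4): V^u = 0.1250, V^v = -1.0000
step 2: k1 = (0.000000, 0.000000), k2 = (0.000000, 0.000000), k3 = (0.000000, 0.000000), k4 = (0.000000, 0.000000); V <- V + (h/6)(k1 + 2k2 + 2k3 + k4): V^u = 0.1250, V^v = -1.0000


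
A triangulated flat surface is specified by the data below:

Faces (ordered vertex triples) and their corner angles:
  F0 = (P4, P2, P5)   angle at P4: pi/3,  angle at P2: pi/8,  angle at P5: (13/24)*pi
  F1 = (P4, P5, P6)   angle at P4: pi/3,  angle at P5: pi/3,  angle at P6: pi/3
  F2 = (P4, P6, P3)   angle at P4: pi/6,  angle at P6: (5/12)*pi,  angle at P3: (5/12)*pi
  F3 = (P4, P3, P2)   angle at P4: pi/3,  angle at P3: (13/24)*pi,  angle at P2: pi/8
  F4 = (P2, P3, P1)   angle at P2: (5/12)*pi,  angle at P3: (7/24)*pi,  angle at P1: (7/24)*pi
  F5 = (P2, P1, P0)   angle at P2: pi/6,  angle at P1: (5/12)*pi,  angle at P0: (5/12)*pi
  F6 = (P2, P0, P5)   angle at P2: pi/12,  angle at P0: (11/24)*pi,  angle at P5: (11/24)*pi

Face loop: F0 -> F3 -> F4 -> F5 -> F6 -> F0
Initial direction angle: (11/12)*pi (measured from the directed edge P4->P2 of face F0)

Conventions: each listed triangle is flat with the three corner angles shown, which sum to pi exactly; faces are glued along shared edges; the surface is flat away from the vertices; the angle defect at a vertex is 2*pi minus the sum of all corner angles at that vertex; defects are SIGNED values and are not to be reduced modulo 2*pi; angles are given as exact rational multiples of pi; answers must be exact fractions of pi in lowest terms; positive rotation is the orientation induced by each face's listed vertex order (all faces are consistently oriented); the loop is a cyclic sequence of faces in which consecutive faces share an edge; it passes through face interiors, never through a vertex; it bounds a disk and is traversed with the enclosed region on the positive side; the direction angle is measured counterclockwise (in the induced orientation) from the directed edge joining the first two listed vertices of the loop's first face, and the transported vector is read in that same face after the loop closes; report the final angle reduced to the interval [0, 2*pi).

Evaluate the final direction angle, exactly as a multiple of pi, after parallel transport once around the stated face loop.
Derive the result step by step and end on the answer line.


enclosed vertex P2: corner angles sum to (11/12)*pi, defect = 2*pi - (11/12)*pi = (13/12)*pi
transport around the loop rotates by the sum of enclosed defects; add to the initial angle mod 2*pi
final angle = (11/12)*pi + (13/12)*pi = 0 (mod 2*pi)

Answer: final direction angle = 0


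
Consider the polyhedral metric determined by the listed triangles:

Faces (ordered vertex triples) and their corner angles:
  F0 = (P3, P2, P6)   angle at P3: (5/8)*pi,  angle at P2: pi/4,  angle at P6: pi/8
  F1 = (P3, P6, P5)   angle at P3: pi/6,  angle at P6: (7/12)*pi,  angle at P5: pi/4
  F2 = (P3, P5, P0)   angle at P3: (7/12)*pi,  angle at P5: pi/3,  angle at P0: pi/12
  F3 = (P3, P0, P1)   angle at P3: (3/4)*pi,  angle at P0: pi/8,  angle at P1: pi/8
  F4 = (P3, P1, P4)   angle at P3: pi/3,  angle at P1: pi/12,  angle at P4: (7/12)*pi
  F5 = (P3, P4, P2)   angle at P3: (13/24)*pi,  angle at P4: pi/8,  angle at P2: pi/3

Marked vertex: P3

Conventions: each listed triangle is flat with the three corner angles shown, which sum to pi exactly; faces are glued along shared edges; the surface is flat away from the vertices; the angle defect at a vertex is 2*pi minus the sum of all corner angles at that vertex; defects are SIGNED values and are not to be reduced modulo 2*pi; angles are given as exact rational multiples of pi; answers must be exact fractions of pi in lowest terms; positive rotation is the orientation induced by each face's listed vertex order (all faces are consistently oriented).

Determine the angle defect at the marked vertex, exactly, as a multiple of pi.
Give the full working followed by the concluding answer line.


Sum of corner angles at P3: 3*pi
defect = 2*pi - 3*pi

Answer: defect(P3) = -pi


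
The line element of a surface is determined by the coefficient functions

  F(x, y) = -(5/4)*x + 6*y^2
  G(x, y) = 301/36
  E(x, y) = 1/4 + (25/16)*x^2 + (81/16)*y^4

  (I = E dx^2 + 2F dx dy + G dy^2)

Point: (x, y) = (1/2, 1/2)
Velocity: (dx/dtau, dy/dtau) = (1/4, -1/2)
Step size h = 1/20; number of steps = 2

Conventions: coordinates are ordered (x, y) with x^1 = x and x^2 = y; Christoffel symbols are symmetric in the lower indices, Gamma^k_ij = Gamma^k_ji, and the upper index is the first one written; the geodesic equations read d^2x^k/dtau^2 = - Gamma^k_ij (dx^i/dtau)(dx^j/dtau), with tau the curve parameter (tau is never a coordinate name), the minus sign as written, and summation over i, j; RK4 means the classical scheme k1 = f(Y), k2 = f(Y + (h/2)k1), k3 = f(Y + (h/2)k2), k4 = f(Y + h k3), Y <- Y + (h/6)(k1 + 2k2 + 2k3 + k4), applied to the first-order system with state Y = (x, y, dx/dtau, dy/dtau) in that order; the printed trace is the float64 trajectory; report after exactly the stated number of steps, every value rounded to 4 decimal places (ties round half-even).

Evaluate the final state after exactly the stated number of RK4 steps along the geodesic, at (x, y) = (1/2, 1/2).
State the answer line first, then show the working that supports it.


Answer: x = 0.5178, y = 0.4507, dx/dtau = 0.1067, dy/dtau = -0.4867

f(Y) = (dx/dtau, dy/dtau, -Gamma^x_ij Y'^i Y'^j, -Gamma^y_ij Y'^i Y'^j) with the Gammas evaluated at the stage position; h = 0.050000; intermediate values shown to 6 dp
step 0: x = 0.5000, y = 0.5000, dx/dtau = 0.2500, dy/dtau = -0.5000
step 1:
  k1: at (x, y) = (0.500000, 0.500000), (dx/dtau, dy/dtau) = (0.250000, -0.500000); Gamma_xxx = 1.206886, Gamma_xxy = 1.462370, Gamma_xyy = 6.932718, Gamma_yxx = -0.427174, Gamma_yxy = -0.153039, Gamma_yyy = -0.725517; k1 = (0.250000, -0.500000, -1.443017, 0.169818)
  k2: at (x, y) = (0.506250, 0.487500), (dx/dtau, dy/dtau) = (0.213925, -0.495755); Gamma_xxx = 1.185467, Gamma_xxy = 1.362199, Gamma_xyy = 6.793247, Gamma_yxx = -0.402253, Gamma_yxy = -0.129217, Gamma_yyy = -0.644399; k2 = (0.213925, -0.495755, -1.434912, 0.149376)
  k3: at (x, y) = (0.505348, 0.487606), (dx/dtau, dy/dtau) = (0.214127, -0.496266); Gamma_xxx = 1.186582, Gamma_xxy = 1.365481, Gamma_xyy = 6.806650, Gamma_yxx = -0.402698, Gamma_yxy = -0.129813, Gamma_yyy = -0.647094; k3 = (0.214127, -0.496266, -1.440541, 0.150241)
  k4: at (x, y) = (0.510706, 0.475187), (dx/dtau, dy/dtau) = (0.177973, -0.492488); Gamma_xxx = 1.168461, Gamma_xxy = 1.271731, Gamma_xyy = 6.675027, Gamma_yxx = -0.379557, Gamma_yxy = -0.108970, Gamma_yyy = -0.571957; k4 = (0.177973, -0.492488, -1.433067, 0.131645)
  Y <- Y + (h/6)(k1 + 2k2 + 2k3 + k4): x = 0.5107, y = 0.4752, dx/dtau = 0.1781, dy/dtau = -0.4925
step 2:
  k1: at (x, y) = (0.510701, 0.475196), (dx/dtau, dy/dtau) = (0.178108, -0.492494); Gamma_xxx = 1.168476, Gamma_xxy = 1.271802, Gamma_xyy = 6.675149, Gamma_yxx = -0.379574, Gamma_yxy = -0.108985, Gamma_yyy = -0.572014; k1 = (0.178108, -0.492494, -1.433010, 0.131664)
  k2: at (x, y) = (0.515153, 0.462883), (dx/dtau, dy/dtau) = (0.142283, -0.489203); Gamma_xxx = 1.153426, Gamma_xxy = 1.184404, Gamma_xyy = 6.551539, Gamma_yxx = -0.358115, Gamma_yxy = -0.090890, Gamma_yyy = -0.502759; k2 = (0.142283, -0.489203, -1.426378, 0.114917)
  k3: at (x, y) = (0.514258, 0.462966), (dx/dtau, dy/dtau) = (0.142449, -0.489621); Gamma_xxx = 1.154391, Gamma_xxy = 1.187161, Gamma_xyy = 6.564453, Gamma_yxx = -0.358471, Gamma_yxy = -0.091325, Gamma_yyy = -0.504988; k3 = (0.142449, -0.489621, -1.431515, 0.115595)
  k4: at (x, y) = (0.517823, 0.450715), (dx/dtau, dy/dtau) = (0.106533, -0.486714); Gamma_xxx = 1.142004, Gamma_xxy = 1.105186, Gamma_xyy = 6.447905, Gamma_yxx = -0.338447, Gamma_yxy = -0.075553, Gamma_yyy = -0.440792; k4 = (0.106533, -0.486714, -1.425801, 0.100426)
  Y <- Y + (h/6)(k1 + 2k2 + 2k3 + k4): x = 0.5178, y = 0.4507, dx/dtau = 0.1067, dy/dtau = -0.4867
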